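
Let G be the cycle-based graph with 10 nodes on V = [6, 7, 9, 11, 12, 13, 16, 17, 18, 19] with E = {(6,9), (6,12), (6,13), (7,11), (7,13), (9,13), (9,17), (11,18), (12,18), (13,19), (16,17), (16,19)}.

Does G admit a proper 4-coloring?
A valid 4-coloring: color 1: [11, 12, 13, 16]; color 2: [7, 9, 18, 19]; color 3: [6, 17].
(χ(G) = 3 ≤ 4.)

Yes, G is 4-colorable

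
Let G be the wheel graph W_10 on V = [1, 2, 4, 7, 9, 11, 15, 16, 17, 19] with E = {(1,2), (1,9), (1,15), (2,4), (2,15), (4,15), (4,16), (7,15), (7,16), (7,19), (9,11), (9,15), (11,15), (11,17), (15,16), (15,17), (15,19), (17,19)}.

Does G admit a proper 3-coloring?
No, G is not 3-colorable

Odd cycle [4, 2, 1, 9, 11, 17, 19, 7, 16] needs 3 colors (χ ≥ 3).
Vertex 15 is adjacent to every vertex of [1, 2, 4, 7, 9, 11, 16, 17, 19], which already need 3 colors among themselves, so 15 needs a new color (χ ≥ 4).
Hence χ(G) ≥ 4 > 3, so no proper 3-coloring exists.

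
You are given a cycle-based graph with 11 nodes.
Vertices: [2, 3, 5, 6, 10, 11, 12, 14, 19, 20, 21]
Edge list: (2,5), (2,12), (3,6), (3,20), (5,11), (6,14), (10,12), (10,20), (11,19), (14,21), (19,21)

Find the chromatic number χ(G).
Clique number ω(G) = 2 (lower bound: χ ≥ ω).
Odd cycle [2, 12, 10, 20, 3, 6, 14, 21, 19, 11, 5] needs 3 colors (χ ≥ 3).
The coloring below uses 3 colors, so χ(G) = 3.
A valid 3-coloring: color 1: [2, 3, 10, 11, 14]; color 2: [5, 6, 12, 20, 21]; color 3: [19].

χ(G) = 3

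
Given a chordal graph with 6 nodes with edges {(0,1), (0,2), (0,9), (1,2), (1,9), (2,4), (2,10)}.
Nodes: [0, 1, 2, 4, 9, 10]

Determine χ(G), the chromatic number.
Clique number ω(G) = 3 (lower bound: χ ≥ ω).
The clique on [0, 1, 9] has size 3, forcing χ ≥ 3, and the coloring below uses 3 colors, so χ(G) = 3.
A valid 3-coloring: color 1: [2, 9]; color 2: [1, 4, 10]; color 3: [0].

χ(G) = 3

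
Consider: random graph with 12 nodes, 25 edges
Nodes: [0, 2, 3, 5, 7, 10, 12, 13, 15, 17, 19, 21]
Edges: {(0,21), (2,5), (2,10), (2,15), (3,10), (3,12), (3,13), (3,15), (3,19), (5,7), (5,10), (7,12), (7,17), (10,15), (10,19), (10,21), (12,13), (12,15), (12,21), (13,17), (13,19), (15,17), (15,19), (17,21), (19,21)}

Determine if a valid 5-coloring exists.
Yes, G is 5-colorable

A valid 5-coloring: color 1: [5, 13, 15, 21]; color 2: [0, 10, 12, 17]; color 3: [2, 3, 7]; color 4: [19].
(χ(G) = 4 ≤ 5.)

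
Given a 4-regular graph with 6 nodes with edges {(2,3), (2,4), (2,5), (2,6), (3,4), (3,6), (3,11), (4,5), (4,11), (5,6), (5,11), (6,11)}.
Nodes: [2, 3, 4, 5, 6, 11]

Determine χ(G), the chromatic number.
Clique number ω(G) = 3 (lower bound: χ ≥ ω).
The clique on [2, 3, 4] has size 3, forcing χ ≥ 3, and the coloring below uses 3 colors, so χ(G) = 3.
A valid 3-coloring: color 1: [2, 11]; color 2: [4, 6]; color 3: [3, 5].

χ(G) = 3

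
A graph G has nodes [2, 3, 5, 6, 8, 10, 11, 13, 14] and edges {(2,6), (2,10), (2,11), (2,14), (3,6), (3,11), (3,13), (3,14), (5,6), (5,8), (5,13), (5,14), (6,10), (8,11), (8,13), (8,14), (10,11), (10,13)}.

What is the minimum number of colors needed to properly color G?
Clique number ω(G) = 3 (lower bound: χ ≥ ω).
The clique on [2, 10, 11] has size 3, forcing χ ≥ 3, and the coloring below uses 3 colors, so χ(G) = 3.
A valid 3-coloring: color 1: [3, 8, 10]; color 2: [6, 11, 13, 14]; color 3: [2, 5].

χ(G) = 3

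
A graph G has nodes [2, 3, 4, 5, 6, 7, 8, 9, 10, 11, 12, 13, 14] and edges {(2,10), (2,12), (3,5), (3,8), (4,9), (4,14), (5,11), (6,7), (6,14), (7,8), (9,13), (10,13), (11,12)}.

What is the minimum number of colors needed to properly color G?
Clique number ω(G) = 2 (lower bound: χ ≥ ω).
Odd cycle [2, 10, 13, 9, 4, 14, 6, 7, 8, 3, 5, 11, 12] needs 3 colors (χ ≥ 3).
The coloring below uses 3 colors, so χ(G) = 3.
A valid 3-coloring: color 1: [2, 3, 7, 9, 11, 14]; color 2: [4, 5, 6, 8, 10, 12]; color 3: [13].

χ(G) = 3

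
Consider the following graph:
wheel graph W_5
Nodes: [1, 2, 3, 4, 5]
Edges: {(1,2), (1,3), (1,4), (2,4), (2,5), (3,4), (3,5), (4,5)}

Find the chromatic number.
Clique number ω(G) = 3 (lower bound: χ ≥ ω).
The clique on [1, 2, 4] has size 3, forcing χ ≥ 3, and the coloring below uses 3 colors, so χ(G) = 3.
A valid 3-coloring: color 1: [4]; color 2: [1, 5]; color 3: [2, 3].

χ(G) = 3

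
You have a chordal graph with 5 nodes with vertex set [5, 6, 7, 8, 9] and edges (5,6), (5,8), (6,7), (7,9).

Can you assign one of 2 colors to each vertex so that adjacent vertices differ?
A valid 2-coloring: color 1: [6, 8, 9]; color 2: [5, 7].
(χ(G) = 2 ≤ 2.)

Yes, G is 2-colorable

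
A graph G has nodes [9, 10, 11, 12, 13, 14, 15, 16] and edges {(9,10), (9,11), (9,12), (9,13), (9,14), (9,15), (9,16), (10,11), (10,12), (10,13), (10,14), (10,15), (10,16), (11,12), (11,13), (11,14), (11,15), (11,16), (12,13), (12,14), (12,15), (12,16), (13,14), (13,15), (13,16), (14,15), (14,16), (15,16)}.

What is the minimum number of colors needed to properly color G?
Clique number ω(G) = 8 (lower bound: χ ≥ ω).
The clique on [9, 10, 11, 12, 13, 14, 15, 16] has size 8, forcing χ ≥ 8, and the coloring below uses 8 colors, so χ(G) = 8.
A valid 8-coloring: color 1: [15]; color 2: [12]; color 3: [14]; color 4: [9]; color 5: [13]; color 6: [16]; color 7: [11]; color 8: [10].

χ(G) = 8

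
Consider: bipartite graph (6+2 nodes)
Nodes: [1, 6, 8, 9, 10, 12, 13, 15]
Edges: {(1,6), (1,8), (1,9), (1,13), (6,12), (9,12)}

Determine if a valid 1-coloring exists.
No, G is not 1-colorable

Edge (1,8) forces its endpoints to differ, so 1 color is not enough.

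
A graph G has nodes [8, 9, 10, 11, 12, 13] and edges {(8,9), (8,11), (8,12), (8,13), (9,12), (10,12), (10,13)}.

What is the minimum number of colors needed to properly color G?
Clique number ω(G) = 3 (lower bound: χ ≥ ω).
The clique on [8, 9, 12] has size 3, forcing χ ≥ 3, and the coloring below uses 3 colors, so χ(G) = 3.
A valid 3-coloring: color 1: [8, 10]; color 2: [11, 12, 13]; color 3: [9].

χ(G) = 3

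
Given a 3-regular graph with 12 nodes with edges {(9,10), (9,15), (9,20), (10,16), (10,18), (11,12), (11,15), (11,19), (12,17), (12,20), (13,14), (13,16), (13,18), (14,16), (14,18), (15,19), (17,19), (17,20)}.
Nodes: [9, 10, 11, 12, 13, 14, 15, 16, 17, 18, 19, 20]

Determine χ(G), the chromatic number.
Clique number ω(G) = 3 (lower bound: χ ≥ ω).
The clique on [11, 15, 19] has size 3, forcing χ ≥ 3, and the coloring below uses 3 colors, so χ(G) = 3.
A valid 3-coloring: color 1: [9, 11, 16, 17, 18]; color 2: [10, 12, 13, 15]; color 3: [14, 19, 20].

χ(G) = 3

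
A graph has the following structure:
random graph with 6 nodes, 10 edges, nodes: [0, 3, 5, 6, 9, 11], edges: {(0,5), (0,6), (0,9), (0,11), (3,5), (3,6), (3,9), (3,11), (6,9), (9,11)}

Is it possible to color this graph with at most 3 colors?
A valid 3-coloring: color 1: [5, 9]; color 2: [0, 3]; color 3: [6, 11].
(χ(G) = 3 ≤ 3.)

Yes, G is 3-colorable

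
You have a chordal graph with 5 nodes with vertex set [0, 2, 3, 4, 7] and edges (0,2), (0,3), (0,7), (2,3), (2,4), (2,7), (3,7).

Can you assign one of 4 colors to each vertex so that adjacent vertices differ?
Yes, G is 4-colorable

A valid 4-coloring: color 1: [2]; color 2: [4, 7]; color 3: [3]; color 4: [0].
(χ(G) = 4 ≤ 4.)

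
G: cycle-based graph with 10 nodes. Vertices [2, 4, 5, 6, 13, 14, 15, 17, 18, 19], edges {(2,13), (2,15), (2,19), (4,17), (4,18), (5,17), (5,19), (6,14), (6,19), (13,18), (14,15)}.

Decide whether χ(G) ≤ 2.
Odd cycle [2, 13, 18, 4, 17, 5, 19] needs 3 colors (χ ≥ 3).
Hence χ(G) ≥ 3 > 2, so no proper 2-coloring exists.

No, G is not 2-colorable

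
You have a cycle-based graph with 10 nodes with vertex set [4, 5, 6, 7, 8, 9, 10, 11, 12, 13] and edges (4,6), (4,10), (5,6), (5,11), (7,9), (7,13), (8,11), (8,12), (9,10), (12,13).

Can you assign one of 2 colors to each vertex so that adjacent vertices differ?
Yes, G is 2-colorable

A valid 2-coloring: color 1: [6, 7, 10, 11, 12]; color 2: [4, 5, 8, 9, 13].
(χ(G) = 2 ≤ 2.)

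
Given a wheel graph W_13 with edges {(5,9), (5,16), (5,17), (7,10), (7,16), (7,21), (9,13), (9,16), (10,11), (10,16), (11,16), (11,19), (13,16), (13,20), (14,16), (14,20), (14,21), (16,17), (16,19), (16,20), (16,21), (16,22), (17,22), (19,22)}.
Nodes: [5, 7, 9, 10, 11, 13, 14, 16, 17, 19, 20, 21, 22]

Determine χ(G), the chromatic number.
Clique number ω(G) = 3 (lower bound: χ ≥ ω).
The clique on [5, 16, 17] has size 3, forcing χ ≥ 3, and the coloring below uses 3 colors, so χ(G) = 3.
A valid 3-coloring: color 1: [16]; color 2: [5, 7, 11, 13, 14, 22]; color 3: [9, 10, 17, 19, 20, 21].

χ(G) = 3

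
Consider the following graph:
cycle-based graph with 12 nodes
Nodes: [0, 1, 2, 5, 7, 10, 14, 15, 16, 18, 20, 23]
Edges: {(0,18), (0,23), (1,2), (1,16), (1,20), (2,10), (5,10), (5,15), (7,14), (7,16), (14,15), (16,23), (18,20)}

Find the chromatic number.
χ(G) = 2

Clique number ω(G) = 2 (lower bound: χ ≥ ω).
The graph is bipartite (no odd cycle), so 2 colors suffice: χ(G) = 2.
A valid 2-coloring: color 1: [1, 7, 10, 15, 18, 23]; color 2: [0, 2, 5, 14, 16, 20].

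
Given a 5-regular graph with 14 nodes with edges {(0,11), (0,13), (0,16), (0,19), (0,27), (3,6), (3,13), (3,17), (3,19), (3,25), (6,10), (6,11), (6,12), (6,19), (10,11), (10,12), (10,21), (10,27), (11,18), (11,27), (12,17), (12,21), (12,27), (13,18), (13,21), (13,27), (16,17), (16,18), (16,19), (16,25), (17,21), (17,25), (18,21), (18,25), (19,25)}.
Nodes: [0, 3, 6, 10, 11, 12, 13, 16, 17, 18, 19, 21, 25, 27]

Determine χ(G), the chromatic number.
χ(G) = 4

Clique number ω(G) = 3 (lower bound: χ ≥ ω).
Suppose a proper 3-coloring c exists. The clique [0, 11, 27] takes 3 distinct colors; by symmetry let c(0) = 1, c(11) = 2, c(27) = 3.
- Vertex 10: neighbors [11, 27] already have colors [2, 3] ⇒ c(10) = 1.
- Vertex 6: neighbors [10, 11] already have colors [1, 2] ⇒ c(6) = 3.
- Vertex 13: neighbors [0, 27] already have colors [1, 3] ⇒ c(13) = 2.
- Vertex 3: neighbors [13, 6] already have colors [2, 3] ⇒ c(3) = 1.
- Vertex 21: neighbors [10, 13] already have colors [1, 2] ⇒ c(21) = 3.
- Vertex 17: neighbors [3, 21] already have colors [1, 3] ⇒ c(17) = 2.
- Vertex 12: neighbors [10, 17, 6] already have colors [1, 2, 3] — all 3 colors blocked. Contradiction.
The forced assignments end in a contradiction, so G has no proper 3-coloring (χ ≥ 4).
The coloring below uses 4 colors, so χ(G) = 4.
A valid 4-coloring: color 1: [10, 17, 18, 19]; color 2: [11, 12, 13, 16]; color 3: [0, 6, 21, 25]; color 4: [3, 27].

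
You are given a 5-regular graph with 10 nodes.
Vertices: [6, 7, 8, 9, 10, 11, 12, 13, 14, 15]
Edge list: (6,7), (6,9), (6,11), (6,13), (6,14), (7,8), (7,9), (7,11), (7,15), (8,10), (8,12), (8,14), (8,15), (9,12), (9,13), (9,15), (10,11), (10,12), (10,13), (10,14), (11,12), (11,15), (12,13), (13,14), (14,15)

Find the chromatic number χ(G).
Clique number ω(G) = 3 (lower bound: χ ≥ ω).
Odd cycle [12, 9, 6, 14, 10] needs 3 colors (χ ≥ 3).
Vertex 13 is adjacent to every vertex of [6, 9, 10, 12, 14], which already need 3 colors among themselves, so 13 needs a new color (χ ≥ 4).
The coloring below uses 4 colors, so χ(G) = 4.
A valid 4-coloring: color 1: [7, 12, 14]; color 2: [6, 10, 15]; color 3: [8, 9, 11]; color 4: [13].

χ(G) = 4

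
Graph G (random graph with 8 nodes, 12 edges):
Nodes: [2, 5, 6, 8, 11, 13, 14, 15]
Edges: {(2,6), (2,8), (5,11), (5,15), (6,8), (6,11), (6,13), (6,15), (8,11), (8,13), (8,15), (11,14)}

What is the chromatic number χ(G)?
Clique number ω(G) = 3 (lower bound: χ ≥ ω).
The clique on [2, 6, 8] has size 3, forcing χ ≥ 3, and the coloring below uses 3 colors, so χ(G) = 3.
A valid 3-coloring: color 1: [5, 8, 14]; color 2: [6]; color 3: [2, 11, 13, 15].

χ(G) = 3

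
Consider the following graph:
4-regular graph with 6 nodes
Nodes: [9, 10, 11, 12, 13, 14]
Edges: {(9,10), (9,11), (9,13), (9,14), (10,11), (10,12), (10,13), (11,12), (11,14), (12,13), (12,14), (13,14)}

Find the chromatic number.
χ(G) = 3

Clique number ω(G) = 3 (lower bound: χ ≥ ω).
The clique on [9, 10, 11] has size 3, forcing χ ≥ 3, and the coloring below uses 3 colors, so χ(G) = 3.
A valid 3-coloring: color 1: [9, 12]; color 2: [10, 14]; color 3: [11, 13].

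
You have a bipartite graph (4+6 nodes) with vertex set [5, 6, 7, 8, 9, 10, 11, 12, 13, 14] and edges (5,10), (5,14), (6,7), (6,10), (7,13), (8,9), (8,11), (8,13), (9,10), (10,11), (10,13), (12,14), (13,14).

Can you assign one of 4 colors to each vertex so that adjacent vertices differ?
Yes, G is 4-colorable

A valid 4-coloring: color 1: [7, 8, 10, 14]; color 2: [5, 6, 9, 11, 12, 13].
(χ(G) = 2 ≤ 4.)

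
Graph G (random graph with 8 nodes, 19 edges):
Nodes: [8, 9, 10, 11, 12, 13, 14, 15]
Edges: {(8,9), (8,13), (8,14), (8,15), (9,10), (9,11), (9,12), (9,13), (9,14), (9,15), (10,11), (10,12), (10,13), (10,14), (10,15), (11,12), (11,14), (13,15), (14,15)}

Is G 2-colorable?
The clique on vertices [8, 9, 13, 15] has size 4 > 2, so it alone needs 4 colors.

No, G is not 2-colorable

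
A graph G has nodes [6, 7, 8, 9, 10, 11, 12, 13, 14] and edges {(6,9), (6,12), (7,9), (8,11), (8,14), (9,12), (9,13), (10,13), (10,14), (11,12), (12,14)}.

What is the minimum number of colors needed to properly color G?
χ(G) = 3

Clique number ω(G) = 3 (lower bound: χ ≥ ω).
The clique on [6, 9, 12] has size 3, forcing χ ≥ 3, and the coloring below uses 3 colors, so χ(G) = 3.
A valid 3-coloring: color 1: [9, 11, 14]; color 2: [7, 8, 12, 13]; color 3: [6, 10].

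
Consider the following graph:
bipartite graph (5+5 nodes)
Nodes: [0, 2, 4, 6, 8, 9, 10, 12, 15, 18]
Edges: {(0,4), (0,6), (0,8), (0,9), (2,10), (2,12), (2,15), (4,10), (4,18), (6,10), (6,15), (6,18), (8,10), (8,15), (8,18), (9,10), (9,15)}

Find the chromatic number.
χ(G) = 2

Clique number ω(G) = 2 (lower bound: χ ≥ ω).
The graph is bipartite (no odd cycle), so 2 colors suffice: χ(G) = 2.
A valid 2-coloring: color 1: [0, 10, 12, 15, 18]; color 2: [2, 4, 6, 8, 9].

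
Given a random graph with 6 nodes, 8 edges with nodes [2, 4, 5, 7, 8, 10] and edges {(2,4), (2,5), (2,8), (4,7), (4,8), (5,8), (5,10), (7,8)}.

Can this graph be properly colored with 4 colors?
A valid 4-coloring: color 1: [8, 10]; color 2: [2, 7]; color 3: [4, 5].
(χ(G) = 3 ≤ 4.)

Yes, G is 4-colorable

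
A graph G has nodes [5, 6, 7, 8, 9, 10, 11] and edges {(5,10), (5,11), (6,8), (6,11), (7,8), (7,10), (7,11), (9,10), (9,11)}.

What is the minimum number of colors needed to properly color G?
χ(G) = 2

Clique number ω(G) = 2 (lower bound: χ ≥ ω).
The graph is bipartite (no odd cycle), so 2 colors suffice: χ(G) = 2.
A valid 2-coloring: color 1: [8, 10, 11]; color 2: [5, 6, 7, 9].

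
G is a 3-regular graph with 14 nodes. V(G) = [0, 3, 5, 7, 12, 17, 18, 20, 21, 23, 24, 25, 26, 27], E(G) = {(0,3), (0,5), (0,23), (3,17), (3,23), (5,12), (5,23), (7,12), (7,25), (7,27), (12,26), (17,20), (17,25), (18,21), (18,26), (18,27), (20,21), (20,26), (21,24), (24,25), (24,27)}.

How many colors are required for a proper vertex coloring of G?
χ(G) = 3

Clique number ω(G) = 3 (lower bound: χ ≥ ω).
The clique on [0, 3, 23] has size 3, forcing χ ≥ 3, and the coloring below uses 3 colors, so χ(G) = 3.
A valid 3-coloring: color 1: [0, 7, 17, 24, 26]; color 2: [3, 5, 18, 20, 25]; color 3: [12, 21, 23, 27].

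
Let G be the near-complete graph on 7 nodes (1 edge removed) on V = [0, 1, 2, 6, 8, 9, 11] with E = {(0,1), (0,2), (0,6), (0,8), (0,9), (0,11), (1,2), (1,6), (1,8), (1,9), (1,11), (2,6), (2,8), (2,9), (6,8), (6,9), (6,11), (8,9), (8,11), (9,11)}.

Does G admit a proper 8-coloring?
A valid 8-coloring: color 1: [9]; color 2: [8]; color 3: [0]; color 4: [6]; color 5: [1]; color 6: [2, 11].
(χ(G) = 6 ≤ 8.)

Yes, G is 8-colorable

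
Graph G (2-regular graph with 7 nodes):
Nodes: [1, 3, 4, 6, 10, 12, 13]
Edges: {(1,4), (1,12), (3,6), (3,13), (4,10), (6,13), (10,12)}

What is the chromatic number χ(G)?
Clique number ω(G) = 3 (lower bound: χ ≥ ω).
The clique on [3, 6, 13] has size 3, forcing χ ≥ 3, and the coloring below uses 3 colors, so χ(G) = 3.
A valid 3-coloring: color 1: [4, 12, 13]; color 2: [1, 6, 10]; color 3: [3].

χ(G) = 3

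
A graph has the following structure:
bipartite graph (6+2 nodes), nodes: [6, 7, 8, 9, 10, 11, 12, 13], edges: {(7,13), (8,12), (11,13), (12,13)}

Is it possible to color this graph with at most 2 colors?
A valid 2-coloring: color 1: [6, 8, 9, 10, 13]; color 2: [7, 11, 12].
(χ(G) = 2 ≤ 2.)

Yes, G is 2-colorable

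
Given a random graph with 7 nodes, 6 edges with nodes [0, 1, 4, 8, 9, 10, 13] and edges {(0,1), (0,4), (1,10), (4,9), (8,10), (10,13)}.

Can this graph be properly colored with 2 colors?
A valid 2-coloring: color 1: [0, 9, 10]; color 2: [1, 4, 8, 13].
(χ(G) = 2 ≤ 2.)

Yes, G is 2-colorable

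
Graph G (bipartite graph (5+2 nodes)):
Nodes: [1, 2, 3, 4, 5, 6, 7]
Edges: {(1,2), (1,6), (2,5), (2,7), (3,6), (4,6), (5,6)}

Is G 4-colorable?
Yes, G is 4-colorable

A valid 4-coloring: color 1: [2, 6]; color 2: [1, 3, 4, 5, 7].
(χ(G) = 2 ≤ 4.)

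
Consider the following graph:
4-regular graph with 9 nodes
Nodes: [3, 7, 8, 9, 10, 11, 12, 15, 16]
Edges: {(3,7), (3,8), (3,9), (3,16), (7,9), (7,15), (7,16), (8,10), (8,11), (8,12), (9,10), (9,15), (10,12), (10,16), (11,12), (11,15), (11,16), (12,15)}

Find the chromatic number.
χ(G) = 4

Clique number ω(G) = 3 (lower bound: χ ≥ ω).
Suppose a proper 3-coloring c exists. The clique [3, 7, 9] takes 3 distinct colors; by symmetry let c(3) = 1, c(7) = 2, c(9) = 3.
- Vertex 15: neighbors [7, 9] already have colors [2, 3] ⇒ c(15) = 1.
- Vertex 16: neighbors [3, 7] already have colors [1, 2] ⇒ c(16) = 3.
- Vertex 11: neighbors [15, 16] already have colors [1, 3] ⇒ c(11) = 2.
- Vertex 8: neighbors [3, 11] already have colors [1, 2] ⇒ c(8) = 3.
- Vertex 12: neighbors [15, 11, 8] already have colors [1, 2, 3] — all 3 colors blocked. Contradiction.
The forced assignments end in a contradiction, so G has no proper 3-coloring (χ ≥ 4).
The coloring below uses 4 colors, so χ(G) = 4.
A valid 4-coloring: color 1: [7, 10, 11]; color 2: [3, 15]; color 3: [9, 12, 16]; color 4: [8].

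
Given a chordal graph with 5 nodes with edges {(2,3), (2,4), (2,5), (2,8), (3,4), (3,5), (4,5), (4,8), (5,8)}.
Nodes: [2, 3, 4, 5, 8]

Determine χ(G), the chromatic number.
Clique number ω(G) = 4 (lower bound: χ ≥ ω).
The clique on [2, 4, 5, 8] has size 4, forcing χ ≥ 4, and the coloring below uses 4 colors, so χ(G) = 4.
A valid 4-coloring: color 1: [4]; color 2: [5]; color 3: [2]; color 4: [3, 8].

χ(G) = 4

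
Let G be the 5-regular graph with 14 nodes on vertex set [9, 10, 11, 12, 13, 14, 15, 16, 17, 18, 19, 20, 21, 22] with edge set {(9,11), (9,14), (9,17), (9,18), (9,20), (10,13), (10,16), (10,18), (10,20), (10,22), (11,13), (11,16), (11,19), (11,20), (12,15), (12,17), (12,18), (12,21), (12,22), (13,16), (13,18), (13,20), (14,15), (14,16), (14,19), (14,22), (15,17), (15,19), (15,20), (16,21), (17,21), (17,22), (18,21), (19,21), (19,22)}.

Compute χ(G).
Clique number ω(G) = 3 (lower bound: χ ≥ ω).
The clique on [9, 11, 20] has size 3, forcing χ ≥ 3, and the coloring below uses 3 colors, so χ(G) = 3.
A valid 3-coloring: color 1: [9, 13, 15, 21, 22]; color 2: [10, 11, 12, 14]; color 3: [16, 17, 18, 19, 20].

χ(G) = 3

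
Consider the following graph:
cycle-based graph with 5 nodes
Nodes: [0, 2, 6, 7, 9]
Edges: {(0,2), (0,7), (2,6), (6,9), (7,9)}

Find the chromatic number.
Clique number ω(G) = 2 (lower bound: χ ≥ ω).
Odd cycle [2, 6, 9, 7, 0] needs 3 colors (χ ≥ 3).
The coloring below uses 3 colors, so χ(G) = 3.
A valid 3-coloring: color 1: [2, 7]; color 2: [0, 6]; color 3: [9].

χ(G) = 3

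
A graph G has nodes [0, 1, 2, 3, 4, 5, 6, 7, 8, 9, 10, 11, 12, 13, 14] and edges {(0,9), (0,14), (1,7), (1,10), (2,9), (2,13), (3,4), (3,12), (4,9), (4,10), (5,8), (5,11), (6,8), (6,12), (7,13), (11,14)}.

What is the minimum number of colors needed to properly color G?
Clique number ω(G) = 2 (lower bound: χ ≥ ω).
Odd cycle [10, 4, 9, 2, 13, 7, 1] needs 3 colors (χ ≥ 3).
The coloring below uses 3 colors, so χ(G) = 3.
A valid 3-coloring: color 1: [0, 1, 2, 4, 8, 11, 12]; color 2: [3, 5, 6, 7, 9, 10, 14]; color 3: [13].

χ(G) = 3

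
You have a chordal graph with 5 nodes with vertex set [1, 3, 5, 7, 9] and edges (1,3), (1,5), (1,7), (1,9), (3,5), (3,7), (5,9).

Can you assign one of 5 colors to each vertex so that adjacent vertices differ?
A valid 5-coloring: color 1: [1]; color 2: [5, 7]; color 3: [3, 9].
(χ(G) = 3 ≤ 5.)

Yes, G is 5-colorable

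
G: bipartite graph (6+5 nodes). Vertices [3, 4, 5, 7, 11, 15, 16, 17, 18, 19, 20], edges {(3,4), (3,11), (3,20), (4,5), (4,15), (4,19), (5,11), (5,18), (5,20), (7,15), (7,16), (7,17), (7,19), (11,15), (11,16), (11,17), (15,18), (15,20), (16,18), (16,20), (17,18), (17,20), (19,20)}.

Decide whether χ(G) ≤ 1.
No, G is not 1-colorable

Edge (3,4) forces its endpoints to differ, so 1 color is not enough.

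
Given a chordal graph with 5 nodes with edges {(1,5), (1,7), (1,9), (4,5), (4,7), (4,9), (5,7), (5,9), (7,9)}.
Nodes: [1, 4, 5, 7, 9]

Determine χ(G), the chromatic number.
Clique number ω(G) = 4 (lower bound: χ ≥ ω).
The clique on [1, 5, 7, 9] has size 4, forcing χ ≥ 4, and the coloring below uses 4 colors, so χ(G) = 4.
A valid 4-coloring: color 1: [9]; color 2: [7]; color 3: [5]; color 4: [1, 4].

χ(G) = 4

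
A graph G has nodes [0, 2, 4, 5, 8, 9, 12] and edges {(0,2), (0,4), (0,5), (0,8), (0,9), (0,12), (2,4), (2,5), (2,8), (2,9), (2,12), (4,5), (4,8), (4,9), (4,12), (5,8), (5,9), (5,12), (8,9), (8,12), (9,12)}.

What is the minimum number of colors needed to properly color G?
χ(G) = 7

Clique number ω(G) = 7 (lower bound: χ ≥ ω).
The clique on [0, 2, 4, 5, 8, 9, 12] has size 7, forcing χ ≥ 7, and the coloring below uses 7 colors, so χ(G) = 7.
A valid 7-coloring: color 1: [8]; color 2: [4]; color 3: [0]; color 4: [12]; color 5: [9]; color 6: [5]; color 7: [2].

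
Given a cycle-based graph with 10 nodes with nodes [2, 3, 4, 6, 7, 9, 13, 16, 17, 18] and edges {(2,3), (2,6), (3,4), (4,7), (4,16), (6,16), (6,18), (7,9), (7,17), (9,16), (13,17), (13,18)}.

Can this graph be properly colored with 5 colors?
Yes, G is 5-colorable

A valid 5-coloring: color 1: [4, 6, 9, 17]; color 2: [3, 7, 13, 16]; color 3: [2, 18].
(χ(G) = 3 ≤ 5.)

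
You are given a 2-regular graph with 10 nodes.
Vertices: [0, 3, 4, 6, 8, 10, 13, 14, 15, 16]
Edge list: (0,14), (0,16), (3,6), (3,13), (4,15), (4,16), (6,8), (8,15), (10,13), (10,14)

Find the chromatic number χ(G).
χ(G) = 2

Clique number ω(G) = 2 (lower bound: χ ≥ ω).
The graph is bipartite (no odd cycle), so 2 colors suffice: χ(G) = 2.
A valid 2-coloring: color 1: [0, 3, 4, 8, 10]; color 2: [6, 13, 14, 15, 16].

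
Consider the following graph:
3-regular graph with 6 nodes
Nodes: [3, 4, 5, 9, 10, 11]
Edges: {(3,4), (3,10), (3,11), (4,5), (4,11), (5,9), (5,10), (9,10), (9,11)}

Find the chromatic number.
χ(G) = 3

Clique number ω(G) = 3 (lower bound: χ ≥ ω).
The clique on [5, 9, 10] has size 3, forcing χ ≥ 3, and the coloring below uses 3 colors, so χ(G) = 3.
A valid 3-coloring: color 1: [4, 10]; color 2: [5, 11]; color 3: [3, 9].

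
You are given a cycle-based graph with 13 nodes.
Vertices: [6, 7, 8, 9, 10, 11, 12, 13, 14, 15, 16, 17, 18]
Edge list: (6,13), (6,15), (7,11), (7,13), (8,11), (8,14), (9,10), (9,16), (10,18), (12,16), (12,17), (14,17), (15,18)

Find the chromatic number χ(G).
χ(G) = 3

Clique number ω(G) = 2 (lower bound: χ ≥ ω).
Odd cycle [7, 11, 8, 14, 17, 12, 16, 9, 10, 18, 15, 6, 13] needs 3 colors (χ ≥ 3).
The coloring below uses 3 colors, so χ(G) = 3.
A valid 3-coloring: color 1: [6, 7, 8, 10, 16, 17]; color 2: [9, 11, 12, 13, 14, 18]; color 3: [15].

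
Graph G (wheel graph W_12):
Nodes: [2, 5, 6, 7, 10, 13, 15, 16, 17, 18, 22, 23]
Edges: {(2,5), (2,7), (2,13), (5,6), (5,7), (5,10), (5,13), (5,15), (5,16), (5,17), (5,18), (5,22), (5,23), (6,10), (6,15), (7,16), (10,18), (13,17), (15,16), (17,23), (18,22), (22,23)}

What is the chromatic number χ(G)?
χ(G) = 4

Clique number ω(G) = 3 (lower bound: χ ≥ ω).
Odd cycle [17, 23, 22, 18, 10, 6, 15, 16, 7, 2, 13] needs 3 colors (χ ≥ 3).
Vertex 5 is adjacent to every vertex of [2, 6, 7, 10, 13, 15, 16, 17, 18, 22, 23], which already need 3 colors among themselves, so 5 needs a new color (χ ≥ 4).
The coloring below uses 4 colors, so χ(G) = 4.
A valid 4-coloring: color 1: [5]; color 2: [2, 10, 15, 17, 22]; color 3: [6, 13, 16, 18, 23]; color 4: [7].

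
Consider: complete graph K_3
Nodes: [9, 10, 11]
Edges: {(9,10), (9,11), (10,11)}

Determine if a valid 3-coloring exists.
Yes, G is 3-colorable

A valid 3-coloring: color 1: [11]; color 2: [10]; color 3: [9].
(χ(G) = 3 ≤ 3.)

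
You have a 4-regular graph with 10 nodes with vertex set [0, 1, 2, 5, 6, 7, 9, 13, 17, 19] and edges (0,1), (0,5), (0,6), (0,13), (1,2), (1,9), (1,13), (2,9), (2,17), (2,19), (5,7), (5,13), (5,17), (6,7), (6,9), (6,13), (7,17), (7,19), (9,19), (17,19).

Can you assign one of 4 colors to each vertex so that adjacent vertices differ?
Yes, G is 4-colorable

A valid 4-coloring: color 1: [0, 9, 17]; color 2: [1, 5, 6, 19]; color 3: [2, 7, 13].
(χ(G) = 3 ≤ 4.)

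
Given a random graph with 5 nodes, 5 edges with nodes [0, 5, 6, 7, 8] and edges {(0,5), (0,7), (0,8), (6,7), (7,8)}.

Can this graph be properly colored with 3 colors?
A valid 3-coloring: color 1: [5, 7]; color 2: [0, 6]; color 3: [8].
(χ(G) = 3 ≤ 3.)

Yes, G is 3-colorable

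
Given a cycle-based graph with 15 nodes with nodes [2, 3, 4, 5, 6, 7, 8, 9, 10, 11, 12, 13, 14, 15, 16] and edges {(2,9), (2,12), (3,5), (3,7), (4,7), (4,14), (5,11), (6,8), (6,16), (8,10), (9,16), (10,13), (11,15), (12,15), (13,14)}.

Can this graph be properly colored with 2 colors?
No, G is not 2-colorable

Odd cycle [14, 4, 7, 3, 5, 11, 15, 12, 2, 9, 16, 6, 8, 10, 13] needs 3 colors (χ ≥ 3).
Hence χ(G) ≥ 3 > 2, so no proper 2-coloring exists.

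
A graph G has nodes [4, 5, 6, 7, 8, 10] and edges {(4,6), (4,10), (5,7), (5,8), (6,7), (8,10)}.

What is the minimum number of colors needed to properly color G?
χ(G) = 2

Clique number ω(G) = 2 (lower bound: χ ≥ ω).
The graph is bipartite (no odd cycle), so 2 colors suffice: χ(G) = 2.
A valid 2-coloring: color 1: [5, 6, 10]; color 2: [4, 7, 8].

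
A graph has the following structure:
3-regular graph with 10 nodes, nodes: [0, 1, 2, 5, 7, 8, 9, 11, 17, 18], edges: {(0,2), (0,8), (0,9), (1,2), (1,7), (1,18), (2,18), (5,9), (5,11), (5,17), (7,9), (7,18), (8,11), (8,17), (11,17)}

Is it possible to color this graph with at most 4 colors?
Yes, G is 4-colorable

A valid 4-coloring: color 1: [2, 5, 7, 8]; color 2: [1, 9, 17]; color 3: [0, 11, 18].
(χ(G) = 3 ≤ 4.)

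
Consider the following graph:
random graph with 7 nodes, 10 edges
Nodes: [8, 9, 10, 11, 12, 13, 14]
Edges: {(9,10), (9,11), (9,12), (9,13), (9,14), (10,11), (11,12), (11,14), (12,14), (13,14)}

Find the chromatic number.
χ(G) = 4

Clique number ω(G) = 4 (lower bound: χ ≥ ω).
The clique on [9, 11, 12, 14] has size 4, forcing χ ≥ 4, and the coloring below uses 4 colors, so χ(G) = 4.
A valid 4-coloring: color 1: [8, 9]; color 2: [11, 13]; color 3: [10, 14]; color 4: [12].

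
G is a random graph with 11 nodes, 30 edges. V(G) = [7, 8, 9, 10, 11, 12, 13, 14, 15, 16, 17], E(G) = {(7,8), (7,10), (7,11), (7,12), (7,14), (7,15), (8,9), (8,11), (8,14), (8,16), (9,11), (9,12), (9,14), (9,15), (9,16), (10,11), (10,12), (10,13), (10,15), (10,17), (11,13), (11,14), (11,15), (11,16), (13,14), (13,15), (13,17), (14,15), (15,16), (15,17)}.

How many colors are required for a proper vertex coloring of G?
χ(G) = 4

Clique number ω(G) = 4 (lower bound: χ ≥ ω).
The clique on [10, 13, 15, 17] has size 4, forcing χ ≥ 4, and the coloring below uses 4 colors, so χ(G) = 4.
A valid 4-coloring: color 1: [11, 12, 17]; color 2: [8, 15]; color 3: [10, 14, 16]; color 4: [7, 9, 13].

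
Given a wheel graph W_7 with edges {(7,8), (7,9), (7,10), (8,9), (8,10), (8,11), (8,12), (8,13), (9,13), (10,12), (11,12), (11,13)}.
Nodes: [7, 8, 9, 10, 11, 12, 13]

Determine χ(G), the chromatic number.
χ(G) = 3

Clique number ω(G) = 3 (lower bound: χ ≥ ω).
The clique on [8, 11, 12] has size 3, forcing χ ≥ 3, and the coloring below uses 3 colors, so χ(G) = 3.
A valid 3-coloring: color 1: [8]; color 2: [7, 12, 13]; color 3: [9, 10, 11].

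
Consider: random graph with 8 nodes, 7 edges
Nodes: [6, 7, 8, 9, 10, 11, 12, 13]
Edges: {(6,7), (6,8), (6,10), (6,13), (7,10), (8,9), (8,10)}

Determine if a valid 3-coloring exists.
A valid 3-coloring: color 1: [6, 9, 11, 12]; color 2: [10, 13]; color 3: [7, 8].
(χ(G) = 3 ≤ 3.)

Yes, G is 3-colorable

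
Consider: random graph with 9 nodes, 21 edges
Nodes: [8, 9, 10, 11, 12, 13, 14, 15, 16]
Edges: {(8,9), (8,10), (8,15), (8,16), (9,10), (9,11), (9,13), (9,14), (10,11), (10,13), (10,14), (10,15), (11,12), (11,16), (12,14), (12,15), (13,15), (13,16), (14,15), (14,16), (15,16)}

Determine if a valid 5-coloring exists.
Yes, G is 5-colorable

A valid 5-coloring: color 1: [10, 12, 16]; color 2: [9, 15]; color 3: [8, 11, 13, 14].
(χ(G) = 3 ≤ 5.)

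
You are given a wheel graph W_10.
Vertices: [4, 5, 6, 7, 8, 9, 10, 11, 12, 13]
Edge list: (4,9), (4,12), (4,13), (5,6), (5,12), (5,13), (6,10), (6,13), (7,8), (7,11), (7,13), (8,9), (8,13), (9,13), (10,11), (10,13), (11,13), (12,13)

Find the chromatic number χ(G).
χ(G) = 4

Clique number ω(G) = 3 (lower bound: χ ≥ ω).
Odd cycle [5, 6, 10, 11, 7, 8, 9, 4, 12] needs 3 colors (χ ≥ 3).
Vertex 13 is adjacent to every vertex of [4, 5, 6, 7, 8, 9, 10, 11, 12], which already need 3 colors among themselves, so 13 needs a new color (χ ≥ 4).
The coloring below uses 4 colors, so χ(G) = 4.
A valid 4-coloring: color 1: [13]; color 2: [4, 5, 7, 10]; color 3: [6, 8, 11, 12]; color 4: [9].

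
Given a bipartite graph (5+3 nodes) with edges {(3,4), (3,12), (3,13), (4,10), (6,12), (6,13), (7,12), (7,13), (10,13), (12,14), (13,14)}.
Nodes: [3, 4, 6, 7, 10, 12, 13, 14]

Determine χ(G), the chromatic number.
Clique number ω(G) = 2 (lower bound: χ ≥ ω).
The graph is bipartite (no odd cycle), so 2 colors suffice: χ(G) = 2.
A valid 2-coloring: color 1: [4, 12, 13]; color 2: [3, 6, 7, 10, 14].

χ(G) = 2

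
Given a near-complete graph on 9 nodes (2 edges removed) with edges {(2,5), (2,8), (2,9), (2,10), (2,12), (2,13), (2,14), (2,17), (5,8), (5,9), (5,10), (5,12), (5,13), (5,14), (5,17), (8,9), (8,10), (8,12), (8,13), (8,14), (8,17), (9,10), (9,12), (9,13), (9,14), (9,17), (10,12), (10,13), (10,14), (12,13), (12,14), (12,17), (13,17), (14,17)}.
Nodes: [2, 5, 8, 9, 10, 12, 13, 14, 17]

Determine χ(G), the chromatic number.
χ(G) = 7

Clique number ω(G) = 7 (lower bound: χ ≥ ω).
The clique on [2, 5, 8, 9, 12, 13, 17] has size 7, forcing χ ≥ 7, and the coloring below uses 7 colors, so χ(G) = 7.
A valid 7-coloring: color 1: [12]; color 2: [9]; color 3: [2]; color 4: [5]; color 5: [8]; color 6: [13, 14]; color 7: [10, 17].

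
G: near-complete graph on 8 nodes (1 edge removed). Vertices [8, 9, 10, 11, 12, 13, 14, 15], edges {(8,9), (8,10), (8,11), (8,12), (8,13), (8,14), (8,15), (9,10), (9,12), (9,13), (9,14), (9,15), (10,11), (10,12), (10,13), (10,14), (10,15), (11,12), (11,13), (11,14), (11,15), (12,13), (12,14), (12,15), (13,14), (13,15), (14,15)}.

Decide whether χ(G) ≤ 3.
No, G is not 3-colorable

The clique on vertices [8, 9, 10, 12, 13, 14, 15] has size 7 > 3, so it alone needs 7 colors.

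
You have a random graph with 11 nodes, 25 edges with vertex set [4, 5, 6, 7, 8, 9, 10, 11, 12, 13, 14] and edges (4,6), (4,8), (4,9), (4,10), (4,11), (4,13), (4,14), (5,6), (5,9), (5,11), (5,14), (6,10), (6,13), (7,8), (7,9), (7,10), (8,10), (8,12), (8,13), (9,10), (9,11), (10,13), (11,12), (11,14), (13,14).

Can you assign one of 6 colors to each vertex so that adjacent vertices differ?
A valid 6-coloring: color 1: [4, 5, 7, 12]; color 2: [10, 11]; color 3: [9, 13]; color 4: [6, 8, 14].
(χ(G) = 4 ≤ 6.)

Yes, G is 6-colorable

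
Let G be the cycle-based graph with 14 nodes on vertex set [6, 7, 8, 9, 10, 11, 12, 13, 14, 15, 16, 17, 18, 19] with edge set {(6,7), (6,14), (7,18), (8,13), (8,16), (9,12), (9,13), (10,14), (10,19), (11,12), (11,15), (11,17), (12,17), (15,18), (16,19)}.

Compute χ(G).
Clique number ω(G) = 3 (lower bound: χ ≥ ω).
The clique on [11, 12, 17] has size 3, forcing χ ≥ 3, and the coloring below uses 3 colors, so χ(G) = 3.
A valid 3-coloring: color 1: [7, 10, 12, 13, 15, 16]; color 2: [6, 8, 9, 11, 18, 19]; color 3: [14, 17].

χ(G) = 3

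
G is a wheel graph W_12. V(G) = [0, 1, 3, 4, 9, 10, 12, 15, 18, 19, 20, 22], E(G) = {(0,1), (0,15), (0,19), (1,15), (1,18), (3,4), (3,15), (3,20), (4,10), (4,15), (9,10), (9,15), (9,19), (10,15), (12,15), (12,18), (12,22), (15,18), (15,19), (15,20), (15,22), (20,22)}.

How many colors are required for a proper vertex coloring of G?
χ(G) = 4

Clique number ω(G) = 3 (lower bound: χ ≥ ω).
Odd cycle [20, 22, 12, 18, 1, 0, 19, 9, 10, 4, 3] needs 3 colors (χ ≥ 3).
Vertex 15 is adjacent to every vertex of [0, 1, 3, 4, 9, 10, 12, 18, 19, 20, 22], which already need 3 colors among themselves, so 15 needs a new color (χ ≥ 4).
The coloring below uses 4 colors, so χ(G) = 4.
A valid 4-coloring: color 1: [15]; color 2: [1, 4, 12, 19, 20]; color 3: [0, 3, 9, 18, 22]; color 4: [10].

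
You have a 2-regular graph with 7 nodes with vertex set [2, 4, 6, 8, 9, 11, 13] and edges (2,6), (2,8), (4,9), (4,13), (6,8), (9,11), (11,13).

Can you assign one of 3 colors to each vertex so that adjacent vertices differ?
Yes, G is 3-colorable

A valid 3-coloring: color 1: [6, 9, 13]; color 2: [4, 8, 11]; color 3: [2].
(χ(G) = 3 ≤ 3.)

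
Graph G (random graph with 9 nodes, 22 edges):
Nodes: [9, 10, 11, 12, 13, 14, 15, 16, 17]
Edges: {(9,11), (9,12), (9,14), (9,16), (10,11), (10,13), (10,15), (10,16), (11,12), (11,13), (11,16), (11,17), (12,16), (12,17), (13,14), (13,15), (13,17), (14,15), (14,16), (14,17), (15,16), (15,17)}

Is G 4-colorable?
Yes, G is 4-colorable

A valid 4-coloring: color 1: [11, 15]; color 2: [16, 17]; color 3: [10, 12, 14]; color 4: [9, 13].
(χ(G) = 4 ≤ 4.)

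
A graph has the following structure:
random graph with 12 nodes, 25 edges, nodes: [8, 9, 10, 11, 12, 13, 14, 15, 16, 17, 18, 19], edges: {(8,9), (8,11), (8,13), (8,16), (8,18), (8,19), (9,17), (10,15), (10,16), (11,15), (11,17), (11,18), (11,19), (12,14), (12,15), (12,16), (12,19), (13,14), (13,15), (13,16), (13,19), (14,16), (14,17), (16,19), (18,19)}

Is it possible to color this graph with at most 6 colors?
Yes, G is 6-colorable

A valid 6-coloring: color 1: [9, 14, 15, 19]; color 2: [11, 16]; color 3: [8, 10, 12, 17]; color 4: [13, 18].
(χ(G) = 4 ≤ 6.)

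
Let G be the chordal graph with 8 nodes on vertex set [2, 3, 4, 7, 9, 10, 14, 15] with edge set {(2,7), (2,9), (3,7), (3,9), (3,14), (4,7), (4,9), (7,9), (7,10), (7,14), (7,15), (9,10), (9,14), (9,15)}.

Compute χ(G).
Clique number ω(G) = 4 (lower bound: χ ≥ ω).
The clique on [3, 7, 9, 14] has size 4, forcing χ ≥ 4, and the coloring below uses 4 colors, so χ(G) = 4.
A valid 4-coloring: color 1: [9]; color 2: [7]; color 3: [2, 4, 10, 14, 15]; color 4: [3].

χ(G) = 4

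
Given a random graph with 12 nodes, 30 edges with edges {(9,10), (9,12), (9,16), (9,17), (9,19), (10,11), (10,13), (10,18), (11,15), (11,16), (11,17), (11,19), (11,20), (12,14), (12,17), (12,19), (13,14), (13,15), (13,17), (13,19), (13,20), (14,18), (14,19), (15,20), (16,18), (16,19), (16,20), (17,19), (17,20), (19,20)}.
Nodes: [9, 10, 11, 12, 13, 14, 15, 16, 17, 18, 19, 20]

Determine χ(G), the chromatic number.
Clique number ω(G) = 4 (lower bound: χ ≥ ω).
The clique on [11, 16, 19, 20] has size 4, forcing χ ≥ 4, and the coloring below uses 4 colors, so χ(G) = 4.
A valid 4-coloring: color 1: [15, 18, 19]; color 2: [10, 14, 16, 17]; color 3: [9, 11, 13]; color 4: [12, 20].

χ(G) = 4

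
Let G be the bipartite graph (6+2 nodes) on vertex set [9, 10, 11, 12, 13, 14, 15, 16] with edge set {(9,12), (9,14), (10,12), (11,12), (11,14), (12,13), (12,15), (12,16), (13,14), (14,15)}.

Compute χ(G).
Clique number ω(G) = 2 (lower bound: χ ≥ ω).
The graph is bipartite (no odd cycle), so 2 colors suffice: χ(G) = 2.
A valid 2-coloring: color 1: [12, 14]; color 2: [9, 10, 11, 13, 15, 16].

χ(G) = 2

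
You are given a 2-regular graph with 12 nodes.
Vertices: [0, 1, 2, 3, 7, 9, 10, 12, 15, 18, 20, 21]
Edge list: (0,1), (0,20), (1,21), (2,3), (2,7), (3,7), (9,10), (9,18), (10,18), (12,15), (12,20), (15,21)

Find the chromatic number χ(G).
χ(G) = 3

Clique number ω(G) = 3 (lower bound: χ ≥ ω).
The clique on [2, 3, 7] has size 3, forcing χ ≥ 3, and the coloring below uses 3 colors, so χ(G) = 3.
A valid 3-coloring: color 1: [0, 3, 10, 12, 21]; color 2: [1, 7, 9, 15, 20]; color 3: [2, 18].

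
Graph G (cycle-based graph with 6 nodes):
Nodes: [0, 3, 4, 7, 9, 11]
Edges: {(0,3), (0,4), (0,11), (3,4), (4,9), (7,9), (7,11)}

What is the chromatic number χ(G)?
Clique number ω(G) = 3 (lower bound: χ ≥ ω).
The clique on [0, 3, 4] has size 3, forcing χ ≥ 3, and the coloring below uses 3 colors, so χ(G) = 3.
A valid 3-coloring: color 1: [4, 7]; color 2: [0, 9]; color 3: [3, 11].

χ(G) = 3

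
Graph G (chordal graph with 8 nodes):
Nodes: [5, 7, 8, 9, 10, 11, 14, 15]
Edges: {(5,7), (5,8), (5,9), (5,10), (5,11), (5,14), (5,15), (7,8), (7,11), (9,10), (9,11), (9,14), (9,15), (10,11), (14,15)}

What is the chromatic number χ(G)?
χ(G) = 4

Clique number ω(G) = 4 (lower bound: χ ≥ ω).
The clique on [5, 9, 10, 11] has size 4, forcing χ ≥ 4, and the coloring below uses 4 colors, so χ(G) = 4.
A valid 4-coloring: color 1: [5]; color 2: [7, 9]; color 3: [8, 11, 15]; color 4: [10, 14].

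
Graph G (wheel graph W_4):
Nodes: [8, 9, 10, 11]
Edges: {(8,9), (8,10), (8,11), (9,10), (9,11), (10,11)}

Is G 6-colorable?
A valid 6-coloring: color 1: [9]; color 2: [11]; color 3: [10]; color 4: [8].
(χ(G) = 4 ≤ 6.)

Yes, G is 6-colorable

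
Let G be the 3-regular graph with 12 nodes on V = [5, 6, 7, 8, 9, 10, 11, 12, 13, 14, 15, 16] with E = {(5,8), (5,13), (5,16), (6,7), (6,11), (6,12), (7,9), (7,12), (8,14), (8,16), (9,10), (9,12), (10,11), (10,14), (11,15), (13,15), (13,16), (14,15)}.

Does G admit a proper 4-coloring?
Yes, G is 4-colorable

A valid 4-coloring: color 1: [6, 8, 9, 15]; color 2: [7, 10, 16]; color 3: [5, 11, 12, 14]; color 4: [13].
(χ(G) = 3 ≤ 4.)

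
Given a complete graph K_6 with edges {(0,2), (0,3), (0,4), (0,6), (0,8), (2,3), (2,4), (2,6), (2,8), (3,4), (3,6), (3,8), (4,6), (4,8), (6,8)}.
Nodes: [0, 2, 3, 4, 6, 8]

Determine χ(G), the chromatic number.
χ(G) = 6

Clique number ω(G) = 6 (lower bound: χ ≥ ω).
The clique on [0, 2, 3, 4, 6, 8] has size 6, forcing χ ≥ 6, and the coloring below uses 6 colors, so χ(G) = 6.
A valid 6-coloring: color 1: [0]; color 2: [8]; color 3: [6]; color 4: [2]; color 5: [3]; color 6: [4].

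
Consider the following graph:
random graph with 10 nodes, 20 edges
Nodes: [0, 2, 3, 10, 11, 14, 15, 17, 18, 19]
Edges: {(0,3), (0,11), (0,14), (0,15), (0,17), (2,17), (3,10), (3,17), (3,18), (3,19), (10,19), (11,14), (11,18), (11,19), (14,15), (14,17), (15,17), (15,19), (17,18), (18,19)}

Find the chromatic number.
Clique number ω(G) = 4 (lower bound: χ ≥ ω).
The clique on [0, 14, 15, 17] has size 4, forcing χ ≥ 4, and the coloring below uses 4 colors, so χ(G) = 4.
A valid 4-coloring: color 1: [17, 19]; color 2: [0, 2, 10, 18]; color 3: [3, 14]; color 4: [11, 15].

χ(G) = 4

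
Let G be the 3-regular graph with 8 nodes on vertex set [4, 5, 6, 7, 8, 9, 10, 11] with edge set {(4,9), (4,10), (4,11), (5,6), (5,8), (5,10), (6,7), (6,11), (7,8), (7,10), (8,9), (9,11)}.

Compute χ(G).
Clique number ω(G) = 3 (lower bound: χ ≥ ω).
The clique on [4, 9, 11] has size 3, forcing χ ≥ 3, and the coloring below uses 3 colors, so χ(G) = 3.
A valid 3-coloring: color 1: [5, 7, 11]; color 2: [6, 9, 10]; color 3: [4, 8].

χ(G) = 3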